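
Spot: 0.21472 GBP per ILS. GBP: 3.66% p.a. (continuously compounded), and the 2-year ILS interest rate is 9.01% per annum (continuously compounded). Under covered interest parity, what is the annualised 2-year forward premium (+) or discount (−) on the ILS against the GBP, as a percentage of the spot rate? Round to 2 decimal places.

-5.07%

T = 2 years.
CIP forward (GBP per ILS) = 0.21472 × 1.0759457/1.1974568 = 0.19293144.
(F − S)/S ÷ T = (0.19293144 − 0.21472)/0.21472/2 = -0.050737 → -5.07%.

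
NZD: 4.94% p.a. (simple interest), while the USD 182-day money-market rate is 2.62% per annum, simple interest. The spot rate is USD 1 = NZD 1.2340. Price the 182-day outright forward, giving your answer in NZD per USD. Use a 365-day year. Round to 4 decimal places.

1.2481

T = 182/365 years.
NZD growth factor: 1 + 0.0494×182/365 = 1.0246323.
USD accumulates by 1 + 0.0262×182/365 = 1.0130641.
CIP: F = S · (grow NZD)/(grow USD) = 1.234 × 1.0246323/1.0130641 = 1.248091 NZD per USD.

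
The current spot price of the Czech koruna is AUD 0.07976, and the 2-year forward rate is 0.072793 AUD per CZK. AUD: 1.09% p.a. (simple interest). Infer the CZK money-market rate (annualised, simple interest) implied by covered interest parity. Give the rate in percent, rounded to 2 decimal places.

5.98%

T = 2 years.
F/S = 0.072793/0.07976 = 0.9126505 = (growth of AUD) / (growth of CZK).
The AUD side grows by 1 + 0.0109×2 = 1.021800.
Hence g_CZK = 1.1195962.
r = (1.1195962 − 1)/2 = 0.059798 → 5.98%.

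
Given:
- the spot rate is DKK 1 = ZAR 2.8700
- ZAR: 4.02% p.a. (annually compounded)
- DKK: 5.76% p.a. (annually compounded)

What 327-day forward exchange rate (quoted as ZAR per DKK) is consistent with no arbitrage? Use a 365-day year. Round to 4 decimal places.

2.8277

T = 327/365 years.
ZAR accumulates by (1 + 0.0402)^(327/365) = 1.0359405.
Growth of 1 DKK over T: (1 + 0.0576)^(327/365) = 1.0514517.
CIP: F = S · (grow ZAR)/(grow DKK) = 2.87 × 1.0359405/1.0514517 = 2.827661 ZAR per DKK.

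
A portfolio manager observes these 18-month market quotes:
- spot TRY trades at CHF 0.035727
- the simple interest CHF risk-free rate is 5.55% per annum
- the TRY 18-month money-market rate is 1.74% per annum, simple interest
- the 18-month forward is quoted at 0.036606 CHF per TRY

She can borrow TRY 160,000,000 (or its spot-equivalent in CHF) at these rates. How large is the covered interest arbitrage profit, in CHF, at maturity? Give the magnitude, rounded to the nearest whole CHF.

T = 18/12 years.
Keep in TRY, deliver into the forward: 160,000,000·1.026100·0.036606 = CHF 6,009,826.66.
Swap to CHF now, deposit: 160,000,000·0.035727·1.083250 = CHF 6,192,203.64.
The quoted forward undervalues TRY, so borrow TRY, convert to CHF at spot, deposit the CHF at 5.55%, and buy TRY forward at 0.036606 to cover the loan.
The gap between the two covered legs is CHF 182,377.

CHF 182,377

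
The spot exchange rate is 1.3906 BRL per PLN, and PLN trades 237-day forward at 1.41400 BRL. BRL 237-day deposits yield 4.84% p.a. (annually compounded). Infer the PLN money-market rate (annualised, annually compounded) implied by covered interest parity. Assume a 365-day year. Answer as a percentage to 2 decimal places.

2.18%

T = 237/365 years.
CIP gives F = S · g_BRL/g_PLN, so g_BRL/g_PLN = 1.414/1.3906 = 1.0168273.
The BRL side grows by (1 + 0.0484)^(237/365) = 1.0311658.
Hence g_PLN = 1.0141012.
Annualise: 1.0141012^(365/237) − 1 = 0.021800 = 2.18%.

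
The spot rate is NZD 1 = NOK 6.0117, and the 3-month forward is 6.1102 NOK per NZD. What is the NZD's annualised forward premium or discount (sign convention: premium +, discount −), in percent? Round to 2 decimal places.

T = 3/12 years.
(F − S)/S = (6.1102 − 6.0117)/6.0117 = 0.0163847.
Annualise by dividing by T: 0.0163847 / (3/12) = 0.065539 → 6.55%.

+6.55%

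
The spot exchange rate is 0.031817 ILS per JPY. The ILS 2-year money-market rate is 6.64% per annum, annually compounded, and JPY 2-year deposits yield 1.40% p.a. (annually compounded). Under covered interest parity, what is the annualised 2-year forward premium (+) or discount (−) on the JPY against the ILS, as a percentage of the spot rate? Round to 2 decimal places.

+5.30%

T = 2 years.
No-arbitrage forward: 0.031817 × 1.137209 / 1.028196 = 0.035190352 ILS/JPY.
(F − S)/S ÷ T = (0.035190352 − 0.031817)/0.031817/2 = 0.053012 → 5.30%.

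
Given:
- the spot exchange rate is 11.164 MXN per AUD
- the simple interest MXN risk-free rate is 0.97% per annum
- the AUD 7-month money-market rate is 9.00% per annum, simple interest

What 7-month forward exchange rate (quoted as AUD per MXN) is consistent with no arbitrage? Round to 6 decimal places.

0.093746

T = 7/12 years.
MXN accumulates by 1 + 0.0097×7/12 = 1.0056583.
Growth of 1 AUD over T: 1 + 0.0900×7/12 = 1.052500.
CIP: F = S · (grow MXN)/(grow AUD) = 11.164 × 1.0056583/1.052500 = 10.66714 MXN per AUD.
Quoted the other way: 1/10.66714 = 0.093746 AUD per MXN.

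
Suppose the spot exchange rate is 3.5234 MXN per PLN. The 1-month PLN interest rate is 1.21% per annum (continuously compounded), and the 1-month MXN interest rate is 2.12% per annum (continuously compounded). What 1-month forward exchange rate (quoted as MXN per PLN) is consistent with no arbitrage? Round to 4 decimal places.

3.5261

T = 1/12 years.
MXN accumulates by e^(0.0212×1/12) = 1.0017682.
PLN accumulates by e^(0.0121×1/12) = 1.0010088.
CIP: F = S · (grow MXN)/(grow PLN) = 3.5234 × 1.0017682/1.0010088 = 3.526073 MXN per PLN.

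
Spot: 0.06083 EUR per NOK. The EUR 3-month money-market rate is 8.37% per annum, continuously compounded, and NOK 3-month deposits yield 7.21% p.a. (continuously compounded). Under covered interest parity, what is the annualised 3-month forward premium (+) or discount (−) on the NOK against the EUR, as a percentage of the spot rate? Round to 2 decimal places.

+1.16%

T = 3/12 years.
CIP forward (EUR per NOK) = 0.06083 × 1.0211455/1.0181884 = 0.06100667.
(F − S)/S ÷ T = (0.06100667 − 0.06083)/0.06083/(3/12) = 0.011617 → 1.16%.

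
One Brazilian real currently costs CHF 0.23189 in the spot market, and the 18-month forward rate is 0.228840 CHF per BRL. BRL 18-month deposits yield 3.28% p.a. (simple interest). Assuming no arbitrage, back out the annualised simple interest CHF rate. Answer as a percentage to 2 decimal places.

T = 18/12 years.
CIP gives F = S · g_CHF/g_BRL, so g_CHF/g_BRL = 0.22884/0.23189 = 0.9868472.
The BRL side grows by 1 + 0.0328×18/12 = 1.049200.
That pins the CHF growth at 1.0354001.
r = (1.0354001 − 1)/(18/12) = 0.023600 → 2.36%.

2.36%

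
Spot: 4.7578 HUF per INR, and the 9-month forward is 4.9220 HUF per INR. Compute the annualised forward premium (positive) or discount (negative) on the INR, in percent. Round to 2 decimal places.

T = 9/12 years.
(F − S)/S = (4.9220 − 4.7578)/4.7578 = 0.0345117.
Annualise by dividing by T: 0.0345117 / (9/12) = 0.046016 → 4.60%.

+4.60%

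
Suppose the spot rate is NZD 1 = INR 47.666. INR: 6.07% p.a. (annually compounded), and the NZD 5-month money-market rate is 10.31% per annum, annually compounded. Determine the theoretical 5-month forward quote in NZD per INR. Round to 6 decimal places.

0.021325

T = 5/12 years.
Growth of 1 INR over T: (1 + 0.0607)^(5/12) = 1.0248577.
Growth of 1 NZD over T: (1 + 0.1031)^(5/12) = 1.0417325.
CIP: F = S · (grow INR)/(grow NZD) = 47.666 × 1.0248577/1.0417325 = 46.89387 INR per NZD.
Invert for NZD per INR: 1 / 46.89387 = 0.021325.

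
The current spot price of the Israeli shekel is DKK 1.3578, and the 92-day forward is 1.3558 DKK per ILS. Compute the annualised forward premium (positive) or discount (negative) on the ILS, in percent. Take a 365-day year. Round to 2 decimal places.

-0.58%

T = 92/365 years.
(F − S)/S = (1.3558 − 1.3578)/1.3578 = -0.0014730.
×(1/T) gives -0.58% p.a.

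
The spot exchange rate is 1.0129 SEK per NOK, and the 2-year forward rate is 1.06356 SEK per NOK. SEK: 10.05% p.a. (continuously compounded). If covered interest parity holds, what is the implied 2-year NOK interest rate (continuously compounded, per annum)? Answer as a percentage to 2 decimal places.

7.61%

T = 2 years.
F/S = 1.06356/1.0129 = 1.0500148 = (growth of SEK) / (growth of NOK).
The SEK side grows by e^(0.1005×2) = 1.2226248.
So the NOK growth factor = 1.1643882.
r = ln(1.1643882)/2 = 0.076098 → 7.61%.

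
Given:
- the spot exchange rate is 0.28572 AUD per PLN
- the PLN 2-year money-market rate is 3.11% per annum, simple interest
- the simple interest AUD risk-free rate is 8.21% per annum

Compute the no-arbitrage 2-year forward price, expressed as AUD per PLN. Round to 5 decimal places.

0.31316

T = 2 years.
AUD accumulates by 1 + 0.0821×2 = 1.164200.
Growth of 1 PLN over T: 1 + 0.0311×2 = 1.062200.
CIP: F = S · (grow AUD)/(grow PLN) = 0.28572 × 1.164200/1.062200 = 0.3131569 AUD per PLN.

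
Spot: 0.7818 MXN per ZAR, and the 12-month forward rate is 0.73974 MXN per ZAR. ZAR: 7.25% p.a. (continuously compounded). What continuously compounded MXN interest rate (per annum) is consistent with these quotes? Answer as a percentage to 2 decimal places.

1.72%

T = 1 year.
By CIP, F/S equals the MXN-to-ZAR growth ratio: 0.73974/0.7818 = 0.9462011.
The ZAR side grows by e^(0.0725×1) = 1.0751928.
Hence g_MXN = 1.0173486.
r = ln(1.0173486)/1 = 0.017200 → 1.72%.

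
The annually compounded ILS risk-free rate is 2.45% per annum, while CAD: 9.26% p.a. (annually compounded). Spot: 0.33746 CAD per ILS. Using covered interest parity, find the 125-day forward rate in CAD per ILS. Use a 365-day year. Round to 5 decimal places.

T = 125/365 years.
Growth of 1 CAD over T: (1 + 0.0926)^(125/365) = 1.0307934.
ILS accumulates by (1 + 0.0245)^(125/365) = 1.0083237.
CIP: F = S · (grow CAD)/(grow ILS) = 0.33746 × 1.0307934/1.0083237 = 0.3449800 CAD per ILS.

0.34498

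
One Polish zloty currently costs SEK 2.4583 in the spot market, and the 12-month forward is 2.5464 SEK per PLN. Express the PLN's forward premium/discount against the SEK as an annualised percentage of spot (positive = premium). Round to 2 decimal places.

+3.58%

T = 1 year.
(F − S)/S = (2.5464 − 2.4583)/2.4583 = 0.0358378.
×(1/T) gives 3.58% p.a.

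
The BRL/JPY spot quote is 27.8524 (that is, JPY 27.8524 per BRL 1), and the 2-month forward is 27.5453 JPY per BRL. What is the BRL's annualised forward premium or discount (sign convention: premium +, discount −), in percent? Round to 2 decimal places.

T = 2/12 years.
(F − S)/S = (27.5453 − 27.8524)/27.8524 = -0.0110260.
Per annum: -0.0110260 / (2/12) = -0.066156 = -6.62%.

-6.62%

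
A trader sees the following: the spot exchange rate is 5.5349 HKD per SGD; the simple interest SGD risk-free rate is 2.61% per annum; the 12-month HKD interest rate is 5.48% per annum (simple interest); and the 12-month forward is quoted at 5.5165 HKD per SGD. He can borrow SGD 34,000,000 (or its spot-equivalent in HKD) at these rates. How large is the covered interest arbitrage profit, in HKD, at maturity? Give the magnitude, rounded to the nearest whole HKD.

T = 1 year.
Route A — deposit SGD, sell forward: 34,000,000 × 1.026100 × 5.5165 = HKD 192,456,342.10.
Route B — convert at spot, deposit HKD: 34,000,000 × 5.5349 × 1.054800 = HKD 198,499,225.68.
The quoted forward undervalues SGD, so borrow SGD, convert to HKD at spot, deposit the HKD at 5.48%, and buy SGD forward at 5.5165 to cover the loan.
Profit = 198,499,225.68 − 192,456,342.10 = HKD 6,042,884.

HKD 6,042,884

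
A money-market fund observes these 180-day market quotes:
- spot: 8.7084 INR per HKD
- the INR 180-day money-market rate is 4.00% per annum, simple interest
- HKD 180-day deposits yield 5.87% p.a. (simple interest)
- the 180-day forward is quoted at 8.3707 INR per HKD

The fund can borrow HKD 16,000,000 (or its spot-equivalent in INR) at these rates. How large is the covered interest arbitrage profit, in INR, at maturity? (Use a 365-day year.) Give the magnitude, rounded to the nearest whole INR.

T = 180/365 years.
Invest the HKD and cover forward: 16,000,000 × 1.02894794521 × 8.3707 = INR 137,808,233.04.
Convert at spot and invest in INR: 16,000,000 × 8.7084 × 1.0197260274 = INR 142,082,914.19.
The quoted forward undervalues HKD, so borrow HKD, convert to INR at spot, deposit the INR at 4.00%, and buy HKD forward at 8.3707 to cover the loan.
The gap between the two covered legs is INR 4,274,681.

INR 4,274,681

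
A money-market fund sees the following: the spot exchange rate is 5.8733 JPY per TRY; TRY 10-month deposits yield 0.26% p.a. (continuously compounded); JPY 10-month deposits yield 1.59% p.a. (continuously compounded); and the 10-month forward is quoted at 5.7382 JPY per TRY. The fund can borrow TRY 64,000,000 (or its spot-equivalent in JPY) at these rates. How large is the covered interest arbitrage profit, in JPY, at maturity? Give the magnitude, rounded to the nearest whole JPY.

T = 10/12 years.
Route A — deposit TRY, sell forward: 64,000,000 × 1.00216901559 × 5.7382 = JPY 368,041,359.70.
Route B — convert at spot, deposit JPY: 64,000,000 × 5.8733 × 1.01333817024 = JPY 380,904,900.82.
The quoted forward undervalues TRY, so borrow TRY, convert to JPY at spot, deposit the JPY at 1.59%, and buy TRY forward at 5.7382 to cover the loan.
Profit = 380,904,900.82 − 368,041,359.70 = JPY 12,863,541.

JPY 12,863,541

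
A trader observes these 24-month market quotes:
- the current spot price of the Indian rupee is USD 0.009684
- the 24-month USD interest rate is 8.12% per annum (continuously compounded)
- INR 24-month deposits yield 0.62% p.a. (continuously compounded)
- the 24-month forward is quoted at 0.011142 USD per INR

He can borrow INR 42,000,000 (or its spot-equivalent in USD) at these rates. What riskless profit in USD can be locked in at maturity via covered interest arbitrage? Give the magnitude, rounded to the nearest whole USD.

T = 2 years.
Keep in INR, deliver into the forward: 42,000,000·1.0124772·0.011142 = USD 473,802.88.
Swap to USD now, deposit: 42,000,000·0.009684·1.17633068 = USD 478,446.62.
The quoted forward undervalues INR, so borrow INR, convert to USD at spot, deposit the USD at 8.12%, and buy INR forward at 0.011142 to cover the loan.
Profit = 478,446.62 − 473,802.88 = USD 4,644.

USD 4,644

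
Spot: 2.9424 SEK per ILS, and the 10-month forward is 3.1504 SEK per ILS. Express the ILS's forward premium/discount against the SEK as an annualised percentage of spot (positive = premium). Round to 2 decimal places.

+8.48%

T = 10/12 years.
(F − S)/S = (3.1504 − 2.9424)/2.9424 = 0.0706906.
×(1/T) gives 8.48% p.a.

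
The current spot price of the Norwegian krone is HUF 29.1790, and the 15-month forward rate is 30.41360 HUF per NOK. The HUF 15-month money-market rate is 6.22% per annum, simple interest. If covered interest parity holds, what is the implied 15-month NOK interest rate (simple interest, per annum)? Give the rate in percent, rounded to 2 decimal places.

2.72%

T = 15/12 years.
By CIP, F/S equals the HUF-to-NOK growth ratio: 30.4136/29.179 = 1.0423113.
The HUF side grows by 1 + 0.0622×15/12 = 1.077750.
Hence g_NOK = 1.0340001.
(1.0340001 − 1)/T = 0.027200, i.e. 2.72%.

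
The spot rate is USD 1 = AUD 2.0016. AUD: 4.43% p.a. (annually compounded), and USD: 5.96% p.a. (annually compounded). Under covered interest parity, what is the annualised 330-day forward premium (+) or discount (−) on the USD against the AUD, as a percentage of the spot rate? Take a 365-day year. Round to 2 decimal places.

T = 330/365 years.
CIP forward (AUD per USD) = 2.0016 × 1.0399683/1.0537342 = 1.9754513.
Annualised premium = (F − S)/S × (1/T) = (1.9754513 − 2.0016)/2.0016 ÷ (330/365) = -1.44%.

-1.44%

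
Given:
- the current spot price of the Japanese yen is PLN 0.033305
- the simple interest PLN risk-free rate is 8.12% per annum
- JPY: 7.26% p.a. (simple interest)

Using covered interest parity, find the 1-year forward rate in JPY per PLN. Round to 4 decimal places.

T = 1 year.
Growth of 1 PLN over T: 1 + 0.0812×1 = 1.081200.
JPY accumulates by 1 + 0.0726×1 = 1.072600.
Forward (PLN per JPY) = 0.033305 × 1.081200 / 1.072600 = 0.033572036.
Quoted the other way: 1/0.033572036 = 29.7867 JPY per PLN.

29.7867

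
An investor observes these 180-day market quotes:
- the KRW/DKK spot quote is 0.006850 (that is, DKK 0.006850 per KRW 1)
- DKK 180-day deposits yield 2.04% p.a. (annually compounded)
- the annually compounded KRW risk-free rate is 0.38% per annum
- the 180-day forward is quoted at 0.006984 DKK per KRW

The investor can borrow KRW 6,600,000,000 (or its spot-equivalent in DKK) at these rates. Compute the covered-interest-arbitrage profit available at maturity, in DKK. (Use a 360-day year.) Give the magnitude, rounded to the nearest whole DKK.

DKK 513,082

T = 180/360 years.
Keep in KRW, deliver into the forward: 6,600,000,000·1.0018981984·0.006984 = DKK 46,181,896.32.
Swap to DKK now, deposit: 6,600,000,000·0.006850·1.0101485039 = DKK 45,668,813.86.
The quoted forward overvalues KRW, so borrow DKK, buy KRW at spot, deposit the KRW at 0.38%, and sell the proceeds forward at 0.006984.
Arbitrage profit = |46,181,896.32 − 45,668,813.86| = DKK 513,082.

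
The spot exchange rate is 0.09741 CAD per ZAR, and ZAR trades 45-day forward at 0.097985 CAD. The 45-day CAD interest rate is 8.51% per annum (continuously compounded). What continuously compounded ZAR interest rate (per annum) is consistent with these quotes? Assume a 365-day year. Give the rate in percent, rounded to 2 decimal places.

T = 45/365 years.
F/S = 0.097985/0.09741 = 1.0059029 = (growth of CAD) / (growth of ZAR).
The CAD side grows by e^(0.0851×45/365) = 1.010547.
Hence g_ZAR = 1.0046168.
r = ln(1.0046168)/(45/365) = 0.037361 → 3.74%.

3.74%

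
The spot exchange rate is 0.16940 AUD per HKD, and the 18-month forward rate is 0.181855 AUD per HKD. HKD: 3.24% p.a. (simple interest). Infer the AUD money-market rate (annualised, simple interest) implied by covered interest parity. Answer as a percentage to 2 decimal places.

8.38%

T = 18/12 years.
F/S = 0.181855/0.1694 = 1.0735242 = (growth of AUD) / (growth of HKD).
HKD growth factor: 1 + 0.0324×18/12 = 1.048600.
That pins the AUD growth at 1.1256975.
(1.1256975 − 1)/T = 0.083798, i.e. 8.38%.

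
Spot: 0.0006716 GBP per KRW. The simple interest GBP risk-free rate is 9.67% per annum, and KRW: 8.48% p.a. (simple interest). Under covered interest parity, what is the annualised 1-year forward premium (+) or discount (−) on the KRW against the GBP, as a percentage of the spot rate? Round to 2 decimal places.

T = 1 year.
CIP forward (GBP per KRW) = 0.0006716 × 1.096700/1.084800 = 0.0006789673.
(F − S)/S ÷ T = (0.0006789673 − 0.0006716)/0.0006716/1 = 0.010970 → 1.10%.

+1.10%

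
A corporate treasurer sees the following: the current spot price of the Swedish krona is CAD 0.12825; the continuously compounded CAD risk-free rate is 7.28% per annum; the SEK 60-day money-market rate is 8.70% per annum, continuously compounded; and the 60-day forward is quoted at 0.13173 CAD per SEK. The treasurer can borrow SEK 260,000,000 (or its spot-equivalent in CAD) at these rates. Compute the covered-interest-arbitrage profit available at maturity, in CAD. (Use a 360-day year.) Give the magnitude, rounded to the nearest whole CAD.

T = 60/360 years.
Keep in SEK, deliver into the forward: 260,000,000·1.014605635·0.13173 = CAD 34,750,040.08.
Swap to CAD now, deposit: 260,000,000·0.12825·1.0122072408 = CAD 33,752,050.44.
The quoted forward overvalues SEK, so borrow CAD, buy SEK at spot, deposit the SEK at 8.70%, and sell the proceeds forward at 0.13173.
The gap between the two covered legs is CAD 997,990.

CAD 997,990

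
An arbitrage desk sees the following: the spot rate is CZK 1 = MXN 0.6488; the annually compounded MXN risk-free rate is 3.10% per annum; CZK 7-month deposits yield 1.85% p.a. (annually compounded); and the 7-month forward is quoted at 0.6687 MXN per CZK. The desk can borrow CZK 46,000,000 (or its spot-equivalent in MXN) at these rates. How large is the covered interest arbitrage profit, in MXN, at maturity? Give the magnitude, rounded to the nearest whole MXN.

T = 7/12 years.
Route A — deposit CZK, sell forward: 46,000,000 × 1.0107504331 × 0.6687 = MXN 31,090,885.47.
Route B — convert at spot, deposit MXN: 46,000,000 × 0.6488 × 1.0179682234 = MXN 30,381,058.03.
The quoted forward overvalues CZK, so borrow MXN, buy CZK at spot, deposit the CZK at 1.85%, and sell the proceeds forward at 0.6687.
Profit = 31,090,885.47 − 30,381,058.03 = MXN 709,827.

MXN 709,827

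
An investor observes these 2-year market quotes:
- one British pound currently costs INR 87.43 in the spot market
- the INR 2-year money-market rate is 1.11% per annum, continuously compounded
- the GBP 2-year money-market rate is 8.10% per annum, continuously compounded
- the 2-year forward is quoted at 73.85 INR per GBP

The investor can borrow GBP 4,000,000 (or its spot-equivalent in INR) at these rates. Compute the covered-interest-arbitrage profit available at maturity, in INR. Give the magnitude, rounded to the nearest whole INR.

T = 2 years.
Keep in GBP, deliver into the forward: 4,000,000·1.17586024132·73.85 = INR 347,349,115.29.
Swap to INR now, deposit: 4,000,000·87.43·1.02244825367 = INR 357,570,603.27.
The quoted forward undervalues GBP, so borrow GBP, convert to INR at spot, deposit the INR at 1.11%, and buy GBP forward at 73.85 to cover the loan.
Arbitrage profit = |347,349,115.29 − 357,570,603.27| = INR 10,221,488.

INR 10,221,488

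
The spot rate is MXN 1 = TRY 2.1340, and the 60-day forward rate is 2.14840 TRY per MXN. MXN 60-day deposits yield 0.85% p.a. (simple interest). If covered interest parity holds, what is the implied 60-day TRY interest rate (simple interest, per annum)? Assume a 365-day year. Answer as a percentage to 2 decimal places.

T = 60/365 years.
By CIP, F/S equals the TRY-to-MXN growth ratio: 2.1484/2.134 = 1.0067479.
MXN growth factor: 1 + 0.0085×60/365 = 1.0013973.
Hence g_TRY = 1.0081546.
r = (1.0081546 − 1)/(60/365) = 0.049607 → 4.96%.

4.96%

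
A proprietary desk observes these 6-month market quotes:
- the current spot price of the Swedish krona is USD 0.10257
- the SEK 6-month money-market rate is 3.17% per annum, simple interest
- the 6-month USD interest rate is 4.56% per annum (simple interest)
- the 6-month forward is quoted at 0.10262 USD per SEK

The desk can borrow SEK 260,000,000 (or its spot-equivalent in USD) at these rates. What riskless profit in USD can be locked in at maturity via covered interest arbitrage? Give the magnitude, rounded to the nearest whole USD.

T = 6/12 years.
Route A — deposit SEK, sell forward: 260,000,000 × 1.015850 × 0.10262 = USD 27,104,097.02.
Route B — convert at spot, deposit USD: 260,000,000 × 0.10257 × 1.022800 = USD 27,276,234.96.
The quoted forward undervalues SEK, so borrow SEK, convert to USD at spot, deposit the USD at 4.56%, and buy SEK forward at 0.10262 to cover the loan.
Profit = 27,276,234.96 − 27,104,097.02 = USD 172,138.

USD 172,138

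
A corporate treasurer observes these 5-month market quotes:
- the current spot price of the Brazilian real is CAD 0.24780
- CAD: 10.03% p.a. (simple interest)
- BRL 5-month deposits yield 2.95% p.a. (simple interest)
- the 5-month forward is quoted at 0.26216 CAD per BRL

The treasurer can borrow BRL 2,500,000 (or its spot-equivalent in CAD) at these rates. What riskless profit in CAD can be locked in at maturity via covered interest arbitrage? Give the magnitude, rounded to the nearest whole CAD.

T = 5/12 years.
Route A — deposit BRL, sell forward: 2,500,000 × 1.01229167 × 0.26216 = CAD 663,455.96.
Route B — convert at spot, deposit CAD: 2,500,000 × 0.24780 × 1.04179167 = CAD 645,389.94.
The quoted forward overvalues BRL, so borrow CAD, buy BRL at spot, deposit the BRL at 2.95%, and sell the proceeds forward at 0.26216.
Arbitrage profit = |663,455.96 − 645,389.94| = CAD 18,066.

CAD 18,066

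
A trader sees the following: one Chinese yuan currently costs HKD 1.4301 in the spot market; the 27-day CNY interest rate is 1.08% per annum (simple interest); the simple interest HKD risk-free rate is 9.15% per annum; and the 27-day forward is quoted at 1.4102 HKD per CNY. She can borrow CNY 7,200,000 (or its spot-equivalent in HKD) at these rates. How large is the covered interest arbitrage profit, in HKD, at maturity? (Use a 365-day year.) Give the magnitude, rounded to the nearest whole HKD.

T = 27/365 years.
Keep in CNY, deliver into the forward: 7,200,000·1.0007989041·1.4102 = HKD 10,161,551.62.
Swap to HKD now, deposit: 7,200,000·1.4301·1.0067684932 = HKD 10,366,413.28.
The quoted forward undervalues CNY, so borrow CNY, convert to HKD at spot, deposit the HKD at 9.15%, and buy CNY forward at 1.4102 to cover the loan.
Arbitrage profit = |10,161,551.62 − 10,366,413.28| = HKD 204,862.

HKD 204,862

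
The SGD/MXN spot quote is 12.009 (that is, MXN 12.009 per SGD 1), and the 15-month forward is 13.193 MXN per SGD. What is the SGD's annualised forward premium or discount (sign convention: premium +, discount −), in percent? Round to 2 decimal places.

+7.89%

T = 15/12 years.
SGD trades forward at +9.85927% vs spot over the period.
Per annum: 0.0985927 / (15/12) = 0.078874 = 7.89%.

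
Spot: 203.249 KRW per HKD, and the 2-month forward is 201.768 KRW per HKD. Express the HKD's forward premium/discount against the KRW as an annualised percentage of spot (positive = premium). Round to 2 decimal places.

-4.37%

T = 2/12 years.
HKD trades forward at -0.72866% vs spot over the period.
Per annum: -0.0072866 / (2/12) = -0.043720 = -4.37%.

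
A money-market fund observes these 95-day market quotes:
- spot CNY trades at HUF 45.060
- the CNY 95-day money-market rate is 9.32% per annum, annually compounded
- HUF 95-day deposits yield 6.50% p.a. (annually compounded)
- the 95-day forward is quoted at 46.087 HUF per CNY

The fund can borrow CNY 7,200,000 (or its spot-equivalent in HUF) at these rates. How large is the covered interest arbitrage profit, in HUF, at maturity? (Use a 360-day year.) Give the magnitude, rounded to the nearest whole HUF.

HUF 9,853,164

T = 95/360 years.
Keep in CNY, deliver into the forward: 7,200,000·1.02379357686·46.087 = HUF 339,721,736.95.
Swap to HUF now, deposit: 7,200,000·45.060·1.01675720266 = HUF 329,868,572.77.
The quoted forward overvalues CNY, so borrow HUF, buy CNY at spot, deposit the CNY at 9.32%, and sell the proceeds forward at 46.087.
The gap between the two covered legs is HUF 9,853,164.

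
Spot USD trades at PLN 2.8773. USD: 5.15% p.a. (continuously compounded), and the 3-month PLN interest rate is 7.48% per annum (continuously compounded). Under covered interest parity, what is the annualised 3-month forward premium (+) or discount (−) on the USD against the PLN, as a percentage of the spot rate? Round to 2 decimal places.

T = 3/12 years.
F = S · g_PLN/g_USD = 2.8773 × 1.0188759/1.0129582 = 2.8941092.
Annualised premium = (F − S)/S × (1/T) = (2.8941092 − 2.8773)/2.8773 ÷ (3/12) = 2.34%.

+2.34%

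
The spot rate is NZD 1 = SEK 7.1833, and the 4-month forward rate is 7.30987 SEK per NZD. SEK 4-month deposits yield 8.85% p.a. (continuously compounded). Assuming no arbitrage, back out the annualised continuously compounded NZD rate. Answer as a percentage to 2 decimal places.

T = 4/12 years.
F/S = 7.30987/7.1833 = 1.0176200 = (growth of SEK) / (growth of NZD).
SEK growth factor: e^(0.0885×4/12) = 1.0299394.
So the NZD growth factor = 1.0121061.
r = ln(1.0121061)/(4/12) = 0.036100 → 3.61%.

3.61%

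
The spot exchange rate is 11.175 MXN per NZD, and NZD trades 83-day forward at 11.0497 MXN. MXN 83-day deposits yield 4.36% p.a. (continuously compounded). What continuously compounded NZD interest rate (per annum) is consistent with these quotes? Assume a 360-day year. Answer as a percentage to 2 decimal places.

9.25%

T = 83/360 years.
CIP gives F = S · g_MXN/g_NZD, so g_MXN/g_NZD = 11.0497/11.175 = 0.9887875.
The MXN side grows by e^(0.0436×83/360) = 1.0101029.
Hence g_NZD = 1.0215571.
r = ln(1.0215571)/(83/360) = 0.092507 → 9.25%.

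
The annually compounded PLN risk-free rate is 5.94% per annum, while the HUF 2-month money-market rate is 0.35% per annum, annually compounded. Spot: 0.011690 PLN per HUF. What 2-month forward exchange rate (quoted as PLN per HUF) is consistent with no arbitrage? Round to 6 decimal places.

T = 2/12 years.
Growth of 1 PLN over T: (1 + 0.0594)^(2/12) = 1.0096635.
HUF growth factor: (1 + 0.0035)^(2/12) = 1.0005825.
So F = 0.01169 × 1.0096635 / 1.0005825 = 0.01179610 (PLN/HUF).

0.011796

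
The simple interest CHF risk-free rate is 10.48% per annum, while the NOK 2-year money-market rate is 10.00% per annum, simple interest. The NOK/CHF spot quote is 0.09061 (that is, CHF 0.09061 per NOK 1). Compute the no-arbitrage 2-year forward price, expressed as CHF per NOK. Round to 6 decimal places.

T = 2 years.
Growth of 1 CHF over T: 1 + 0.1048×2 = 1.209600.
Growth of 1 NOK over T: 1 + 0.1000×2 = 1.200000.
So F = 0.09061 × 1.209600 / 1.200000 = 0.09133488 (CHF/NOK).

0.091335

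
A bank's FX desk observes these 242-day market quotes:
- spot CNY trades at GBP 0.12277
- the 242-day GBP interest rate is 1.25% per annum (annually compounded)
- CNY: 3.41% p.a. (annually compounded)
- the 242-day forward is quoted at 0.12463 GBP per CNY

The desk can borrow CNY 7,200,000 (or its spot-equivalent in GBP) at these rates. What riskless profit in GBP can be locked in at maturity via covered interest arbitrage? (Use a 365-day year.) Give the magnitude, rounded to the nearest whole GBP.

GBP 26,254

T = 242/365 years.
Invest the CNY and cover forward: 7,200,000 × 1.0224808 × 0.12463 = GBP 917,508.83.
Convert at spot and invest in GBP: 7,200,000 × 0.12277 × 1.00827031 = GBP 891,254.49.
The quoted forward overvalues CNY, so borrow GBP, buy CNY at spot, deposit the CNY at 3.41%, and sell the proceeds forward at 0.12463.
Profit = 917,508.83 − 891,254.49 = GBP 26,254.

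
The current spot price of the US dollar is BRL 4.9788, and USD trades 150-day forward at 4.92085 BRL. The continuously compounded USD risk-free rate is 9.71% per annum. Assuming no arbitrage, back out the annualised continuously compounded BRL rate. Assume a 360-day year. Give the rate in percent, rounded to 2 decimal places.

6.90%

T = 150/360 years.
F/S = 4.92085/4.9788 = 0.9883606 = (growth of BRL) / (growth of USD).
USD growth factor: e^(0.0971×150/360) = 1.0412879.
That pins the BRL growth at 1.0291679.
Take logs: ln 1.0291679 / (150/360) = 0.069001, so 6.90%.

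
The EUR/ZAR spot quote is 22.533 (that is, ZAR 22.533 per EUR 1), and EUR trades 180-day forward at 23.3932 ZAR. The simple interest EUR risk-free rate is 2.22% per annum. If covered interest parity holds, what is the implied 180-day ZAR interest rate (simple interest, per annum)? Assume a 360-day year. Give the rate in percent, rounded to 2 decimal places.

T = 180/360 years.
By CIP, F/S equals the ZAR-to-EUR growth ratio: 23.3932/22.533 = 1.0381751.
EUR growth factor: 1 + 0.0222×180/360 = 1.011100.
So the ZAR growth factor = 1.0496988.
r = (1.0496988 − 1)/(180/360) = 0.099398 → 9.94%.

9.94%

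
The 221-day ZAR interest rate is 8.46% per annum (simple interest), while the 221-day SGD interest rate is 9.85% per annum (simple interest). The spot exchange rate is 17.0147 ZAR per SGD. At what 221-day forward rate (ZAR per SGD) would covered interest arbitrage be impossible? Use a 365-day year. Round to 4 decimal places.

16.8796

T = 221/365 years.
ZAR growth factor: 1 + 0.0846×221/365 = 1.05122356.
SGD growth factor: 1 + 0.0985×221/365 = 1.05963973.
CIP: F = S · (grow ZAR)/(grow SGD) = 17.0147 × 1.05122356/1.05963973 = 16.879561 ZAR per SGD.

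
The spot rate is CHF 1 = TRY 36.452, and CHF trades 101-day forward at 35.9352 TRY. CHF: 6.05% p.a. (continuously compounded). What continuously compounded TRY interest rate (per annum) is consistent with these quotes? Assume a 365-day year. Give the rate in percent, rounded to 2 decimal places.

T = 101/365 years.
F/S = 35.9352/36.452 = 0.9858225 = (growth of TRY) / (growth of CHF).
The CHF side grows by e^(0.0605×101/365) = 1.016882.
That pins the TRY growth at 1.0024652.
Take logs: ln 1.0024652 / (101/365) = 0.008898, so 0.89%.

0.89%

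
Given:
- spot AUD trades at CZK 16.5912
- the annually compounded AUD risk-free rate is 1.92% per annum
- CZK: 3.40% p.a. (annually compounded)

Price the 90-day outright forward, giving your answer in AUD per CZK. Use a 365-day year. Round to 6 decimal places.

0.060059

T = 90/365 years.
Growth of 1 CZK over T: (1 + 0.0340)^(90/365) = 1.0082783.
Growth of 1 AUD over T: (1 + 0.0192)^(90/365) = 1.0047004.
So F = 16.5912 × 1.0082783 / 1.0047004 = 16.65028 (CZK/AUD).
Invert for AUD per CZK: 1 / 16.65028 = 0.060059.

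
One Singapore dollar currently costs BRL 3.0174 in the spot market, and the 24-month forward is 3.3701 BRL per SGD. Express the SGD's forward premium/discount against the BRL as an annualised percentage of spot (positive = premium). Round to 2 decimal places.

T = 2 years.
(F − S)/S = (3.3701 − 3.0174)/3.0174 = 0.1168887.
Per annum: 0.1168887 / 2 = 0.058444 = 5.84%.

+5.84%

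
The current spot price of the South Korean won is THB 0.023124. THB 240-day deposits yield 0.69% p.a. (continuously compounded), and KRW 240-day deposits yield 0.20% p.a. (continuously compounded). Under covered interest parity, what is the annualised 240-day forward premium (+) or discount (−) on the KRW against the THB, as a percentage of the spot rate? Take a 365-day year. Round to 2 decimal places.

+0.49%

T = 240/365 years.
CIP forward (THB per KRW) = 0.023124 × 1.0045473/1.0013159 = 0.023198625.
(F − S)/S ÷ T = (0.023198625 − 0.023124)/0.023124/(240/365) = 0.004908 → 0.49%.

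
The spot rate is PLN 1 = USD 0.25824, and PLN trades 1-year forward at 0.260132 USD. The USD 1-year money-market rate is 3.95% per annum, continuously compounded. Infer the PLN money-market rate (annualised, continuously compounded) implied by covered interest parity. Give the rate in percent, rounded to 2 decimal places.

T = 1 year.
By CIP, F/S equals the USD-to-PLN growth ratio: 0.260132/0.25824 = 1.0073265.
USD growth factor: e^(0.0395×1) = 1.0402905.
So the PLN growth factor = 1.0327242.
r = ln(1.0327242)/1 = 0.032200 → 3.22%.

3.22%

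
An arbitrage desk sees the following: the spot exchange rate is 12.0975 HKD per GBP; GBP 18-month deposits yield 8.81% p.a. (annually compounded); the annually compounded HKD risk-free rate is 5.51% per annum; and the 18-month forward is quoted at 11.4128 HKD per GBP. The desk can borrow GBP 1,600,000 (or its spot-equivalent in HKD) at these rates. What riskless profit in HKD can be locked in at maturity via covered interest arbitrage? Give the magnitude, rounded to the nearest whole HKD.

T = 18/12 years.
Keep in GBP, deliver into the forward: 1,600,000·1.1350192192·11.4128 = HKD 20,725,995.75.
Swap to HKD now, deposit: 1,600,000·12.0975·1.0837782588 = HKD 20,977,611.98.
The quoted forward undervalues GBP, so borrow GBP, convert to HKD at spot, deposit the HKD at 5.51%, and buy GBP forward at 11.4128 to cover the loan.
The gap between the two covered legs is HKD 251,616.

HKD 251,616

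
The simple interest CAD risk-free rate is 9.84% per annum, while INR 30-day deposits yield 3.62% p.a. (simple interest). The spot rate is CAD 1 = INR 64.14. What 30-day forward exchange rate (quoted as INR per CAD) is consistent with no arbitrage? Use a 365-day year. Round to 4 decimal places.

63.8147

T = 30/365 years.
Growth of 1 INR over T: 1 + 0.0362×30/365 = 1.00297534.
Growth of 1 CAD over T: 1 + 0.0984×30/365 = 1.00808767.
Forward (INR per CAD) = 64.14 × 1.00297534 / 1.00808767 = 63.814726.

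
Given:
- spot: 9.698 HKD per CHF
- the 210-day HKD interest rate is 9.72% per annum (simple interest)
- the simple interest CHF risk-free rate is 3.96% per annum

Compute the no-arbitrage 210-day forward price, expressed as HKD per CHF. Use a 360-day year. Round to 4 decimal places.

T = 210/360 years.
HKD growth factor: 1 + 0.0972×210/360 = 1.056700.
CHF accumulates by 1 + 0.0396×210/360 = 1.023100.
CIP: F = S · (grow HKD)/(grow CHF) = 9.698 × 1.056700/1.023100 = 10.016496 HKD per CHF.

10.0165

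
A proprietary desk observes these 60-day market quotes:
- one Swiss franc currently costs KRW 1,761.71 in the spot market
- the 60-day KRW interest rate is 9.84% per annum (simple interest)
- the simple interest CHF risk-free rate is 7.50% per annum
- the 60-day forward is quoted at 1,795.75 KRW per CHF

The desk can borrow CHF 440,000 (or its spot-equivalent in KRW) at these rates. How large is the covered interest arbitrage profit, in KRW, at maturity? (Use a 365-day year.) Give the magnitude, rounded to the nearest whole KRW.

T = 60/365 years.
Route A — deposit CHF, sell forward: 440,000 × 1.01232876712 × 1795.75 = KRW 799,871,328.76.
Route B — convert at spot, deposit KRW: 440,000 × 1761.71 × 1.01617534247 = KRW 787,690,755.54.
The quoted forward overvalues CHF, so borrow KRW, buy CHF at spot, deposit the CHF at 7.50%, and sell the proceeds forward at 1,795.75.
Profit = 799,871,328.76 − 787,690,755.54 = KRW 12,180,573.

KRW 12,180,573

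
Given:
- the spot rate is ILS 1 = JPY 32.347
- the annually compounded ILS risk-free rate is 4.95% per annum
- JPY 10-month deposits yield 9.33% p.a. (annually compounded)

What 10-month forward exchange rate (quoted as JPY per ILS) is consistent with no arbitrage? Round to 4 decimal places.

T = 10/12 years.
JPY accumulates by (1 + 0.0933)^(10/12) = 1.07716638.
Growth of 1 ILS over T: (1 + 0.0495)^(10/12) = 1.04108303.
So F = 32.347 × 1.07716638 / 1.04108303 = 33.468129 (JPY/ILS).

33.4681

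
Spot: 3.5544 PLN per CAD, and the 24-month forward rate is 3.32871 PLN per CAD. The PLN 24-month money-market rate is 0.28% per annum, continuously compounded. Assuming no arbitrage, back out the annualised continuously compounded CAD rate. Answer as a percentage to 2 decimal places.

3.56%

T = 2 years.
CIP gives F = S · g_PLN/g_CAD, so g_PLN/g_CAD = 3.32871/3.5544 = 0.9365041.
PLN growth factor: e^(0.0028×2) = 1.0056157.
That pins the CAD growth at 1.0737974.
r = ln(1.0737974)/2 = 0.035601 → 3.56%.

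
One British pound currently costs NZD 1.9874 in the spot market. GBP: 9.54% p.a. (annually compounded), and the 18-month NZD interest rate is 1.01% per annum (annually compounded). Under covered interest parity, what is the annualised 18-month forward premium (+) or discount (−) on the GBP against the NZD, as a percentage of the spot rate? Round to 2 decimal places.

T = 18/12 years.
F = S · g_NZD/g_GBP = 1.9874 × 1.0151882/1.1464605 = 1.7598382.
(F − S)/S ÷ T = (1.7598382 − 1.9874)/1.9874/(18/12) = -0.076335 → -7.63%.

-7.63%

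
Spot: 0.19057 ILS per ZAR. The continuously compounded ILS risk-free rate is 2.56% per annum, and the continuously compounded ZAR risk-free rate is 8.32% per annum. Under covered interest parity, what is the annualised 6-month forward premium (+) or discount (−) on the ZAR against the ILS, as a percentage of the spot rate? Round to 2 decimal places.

-5.68%

T = 6/12 years.
No-arbitrage forward: 0.19057 × 1.0128823 / 1.0424774 = 0.18515987 ILS/ZAR.
Annualised premium = (F − S)/S × (1/T) = (0.18515987 − 0.19057)/0.19057 ÷ (6/12) = -5.68%.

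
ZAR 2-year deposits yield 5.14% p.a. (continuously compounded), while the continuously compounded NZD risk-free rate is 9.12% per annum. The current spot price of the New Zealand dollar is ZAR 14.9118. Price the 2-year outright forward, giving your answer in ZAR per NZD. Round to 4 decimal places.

T = 2 years.
ZAR accumulates by e^(0.0514×2) = 1.10826973.
NZD growth factor: e^(0.0912×2) = 1.20009414.
CIP: F = S · (grow ZAR)/(grow NZD) = 14.9118 × 1.10826973/1.20009414 = 13.770833 ZAR per NZD.

13.7708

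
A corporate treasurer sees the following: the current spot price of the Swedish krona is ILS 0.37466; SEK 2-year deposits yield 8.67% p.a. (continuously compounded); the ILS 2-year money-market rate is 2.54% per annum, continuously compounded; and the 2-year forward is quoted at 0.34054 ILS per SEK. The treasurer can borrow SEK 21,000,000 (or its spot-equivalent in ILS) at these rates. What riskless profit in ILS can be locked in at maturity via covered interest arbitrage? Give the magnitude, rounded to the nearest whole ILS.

ILS 227,514

T = 2 years.
Invest the SEK and cover forward: 21,000,000 × 1.189341747 × 0.34054 = ILS 8,505,387.21.
Convert at spot and invest in ILS: 21,000,000 × 0.37466 × 1.05211245 = ILS 8,277,873.46.
The quoted forward overvalues SEK, so borrow ILS, buy SEK at spot, deposit the SEK at 8.67%, and sell the proceeds forward at 0.34054.
The gap between the two covered legs is ILS 227,514.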